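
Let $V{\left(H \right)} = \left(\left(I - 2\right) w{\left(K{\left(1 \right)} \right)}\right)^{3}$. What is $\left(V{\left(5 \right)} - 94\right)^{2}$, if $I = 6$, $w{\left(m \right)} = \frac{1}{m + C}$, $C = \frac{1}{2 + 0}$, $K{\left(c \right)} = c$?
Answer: $\frac{4104676}{729} \approx 5630.6$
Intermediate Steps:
$C = \frac{1}{2} \approx 0.5$
$w{\left(m \right)} = \frac{1}{\frac{1}{2} + m}$ ($w{\left(m \right)} = \frac{1}{m + \frac{1}{2}} = \frac{1}{\frac{1}{2} + m}$)
$V{\left(H \right)} = \frac{512}{27}$ ($V{\left(H \right)} = \left(\left(6 - 2\right) \frac{2}{1 + 2 \cdot 1}\right)^{3} = \left(4 \frac{2}{1 + 2}\right)^{3} = \left(4 \cdot \frac{2}{3}\right)^{3} = \left(\frac{8}{3}\right)^{3} = \frac{512}{27}$)
$\left(V{\left(5 \right)} - 94\right)^{2} = \left(\frac{512}{27} - 94\right)^{2} = \left(- \frac{2026}{27}\right)^{2} = \frac{4104676}{729}$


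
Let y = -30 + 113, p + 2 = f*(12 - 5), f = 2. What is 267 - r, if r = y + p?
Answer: 172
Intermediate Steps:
p = 12 (p = -2 + 2*(12 - 5) = -2 + 2*7 = -2 + 14 = 12)
y = 83
r = 95 (r = 83 + 12 = 95)
267 - r = 267 - 1*95 = 267 - 95 = 172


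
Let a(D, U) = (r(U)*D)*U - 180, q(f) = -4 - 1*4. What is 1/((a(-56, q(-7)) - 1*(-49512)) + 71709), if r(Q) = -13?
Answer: 1/115217 ≈ 8.6793e-6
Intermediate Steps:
q(f) = -8 (q(f) = -4 - 4 = -8)
a(D, U) = -180 - 13*D*U (a(D, U) = (-13*D)*U - 180 = -13*D*U - 180 = -180 - 13*D*U)
1/((a(-56, q(-7)) - 1*(-49512)) + 71709) = 1/(((-180 - 13*(-56)*(-8)) - 1*(-49512)) + 71709) = 1/(((-180 - 5824) + 49512) + 71709) = 1/((-6004 + 49512) + 71709) = 1/(43508 + 71709) = 1/115217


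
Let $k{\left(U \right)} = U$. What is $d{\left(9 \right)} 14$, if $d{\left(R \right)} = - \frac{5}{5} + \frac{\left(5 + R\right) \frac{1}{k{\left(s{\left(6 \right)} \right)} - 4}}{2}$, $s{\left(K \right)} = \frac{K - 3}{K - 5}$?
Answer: $-112$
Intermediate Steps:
$s{\left(K \right)} = \frac{-3 + K}{-5 + K}$
$d{\left(R \right)} = - \frac{7}{2} - \frac{R}{2}$ ($d{\left(R \right)} = - \frac{5}{5} + \frac{\left(5 + R\right) \frac{1}{\frac{-3 + 6}{-5 + 6} - 4}}{2} = \left(-5\right) \frac{1}{5} + \frac{5 + R}{1^{-1} \cdot 3 - 4} \cdot \frac{1}{2} = -1 + \frac{5 + R}{1 \cdot 3 - 4} \cdot \frac{1}{2} = -1 + \frac{5 + R}{3 - 4} \cdot \frac{1}{2} = -1 + \frac{5 + R}{-1} \cdot \frac{1}{2} = -1 + \left(5 + R\right) \left(-1\right) \frac{1}{2} = -1 + \left(-5 - R\right) \frac{1}{2} = -1 - \left(\frac{5}{2} + \frac{R}{2}\right) = - \frac{7}{2} - \frac{R}{2}$)
$d{\left(9 \right)} 14 = \left(- \frac{7}{2} - \frac{9}{2}\right) 14 = \left(-8\right) 14 = -112$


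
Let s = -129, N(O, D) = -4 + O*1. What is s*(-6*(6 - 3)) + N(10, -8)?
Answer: 2328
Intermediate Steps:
N(O, D) = -4 + O
s*(-6*(6 - 3)) + N(10, -8) = -(-774)*(6 - 3) + (-4 + 10) = -(-774)*3 + 6 = -129*(-18) + 6 = 2322 + 6 = 2328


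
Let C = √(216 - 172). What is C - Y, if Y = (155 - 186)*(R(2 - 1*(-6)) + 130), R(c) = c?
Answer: 4278 + 2*√11 ≈ 4284.6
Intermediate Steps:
C = 2*√11 (C = √44 = 2*√11 ≈ 6.6332)
Y = -4278 (Y = (155 - 186)*((2 - 1*(-6)) + 130) = -31*((2 + 6) + 130) = -31*(8 + 130) = -31*138 = -4278)
C - Y = 2*√11 - 1*(-4278) = 2*√11 + 4278 = 4278 + 2*√11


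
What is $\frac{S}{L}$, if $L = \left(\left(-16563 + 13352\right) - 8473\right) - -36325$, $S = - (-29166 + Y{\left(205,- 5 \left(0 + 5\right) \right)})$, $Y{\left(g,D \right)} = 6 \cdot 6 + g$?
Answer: $\frac{28925}{24641} \approx 1.1739$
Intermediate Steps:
$Y{\left(g,D \right)} = 36 + g$
$S = 28925$ ($S = - (-29166 + \left(36 + 205\right)) = - (-29166 + 241) = \left(-1\right) \left(-28925\right) = 28925$)
$L = 24641$ ($L = \left(-3211 - 8473\right) + 36325 = -11684 + 36325 = 24641$)
$\frac{S}{L} = \frac{28925}{24641}$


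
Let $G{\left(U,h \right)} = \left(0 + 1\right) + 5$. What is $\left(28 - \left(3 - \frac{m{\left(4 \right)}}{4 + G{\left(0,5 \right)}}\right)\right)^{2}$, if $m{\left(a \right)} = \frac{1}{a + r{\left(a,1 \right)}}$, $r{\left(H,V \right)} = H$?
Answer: $\frac{4004001}{6400} \approx 625.63$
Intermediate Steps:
$G{\left(U,h \right)} = 6$ ($G{\left(U,h \right)} = 1 + 5 = 6$)
$m{\left(a \right)} = \frac{1}{2 a}$ ($m{\left(a \right)} = \frac{1}{a + a} = \frac{1}{2 a}$)
$\left(28 - \left(3 - \frac{m{\left(4 \right)}}{4 + G{\left(0,5 \right)}}\right)\right)^{2} = \left(28 - \left(3 - \frac{\frac{1}{2} \cdot \frac{1}{4}}{4 + 6}\right)\right)^{2} = \left(28 - \left(3 - \frac{\frac{1}{2} \cdot \frac{1}{4}}{10}\right)\right)^{2} = \left(28 + \left(\frac{1}{10} \cdot \frac{1}{8} - 3\right)\right)^{2} = \left(28 + \left(\frac{1}{80} - 3\right)\right)^{2} = \left(28 - \frac{239}{80}\right)^{2} = \left(\frac{2001}{80}\right)^{2} = \frac{4004001}{6400}$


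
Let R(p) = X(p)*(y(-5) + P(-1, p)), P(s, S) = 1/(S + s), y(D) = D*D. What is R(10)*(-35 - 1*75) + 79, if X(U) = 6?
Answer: -49483/3 ≈ -16494.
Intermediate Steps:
y(D) = D²
R(p) = 150 + 6/(-1 + p) (R(p) = 6*((-5)² + 1/(p - 1)) = 6*(25 + 1/(-1 + p)) = 150 + 6/(-1 + p))
R(10)*(-35 - 1*75) + 79 = (6*(-24 + 25*10)/(-1 + 10))*(-35 - 1*75) + 79 = (6*(-24 + 250)/9)*(-35 - 75) + 79 = (6*(⅑)*226)*(-110) + 79 = (452/3)*(-110) + 79 = -49720/3 + 79 = -49483/3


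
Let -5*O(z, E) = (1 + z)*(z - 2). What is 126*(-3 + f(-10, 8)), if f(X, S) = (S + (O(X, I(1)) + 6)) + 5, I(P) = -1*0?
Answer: -3528/5 ≈ -705.60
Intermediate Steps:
I(P) = 0
O(z, E) = -(1 + z)*(-2 + z)/5 (O(z, E) = -(1 + z)*(z - 2)/5 = -(1 + z)*(-2 + z)/5)
f(X, S) = 57/5 + S - X²/5 + X/5 (f(X, S) = (S + ((⅖ - X²/5 + X/5) + 6)) + 5 = (S + (32/5 - X²/5 + X/5)) + 5 = (32/5 + S - X²/5 + X/5) + 5 = 57/5 + S - X²/5 + X/5)
126*(-3 + f(-10, 8)) = 126*(-3 + (57/5 + 8 - ⅕*(-10)² + (⅕)*(-10))) = 126*(-3 + (57/5 + 8 - ⅕*100 - 2)) = 126*(-3 + (57/5 + 8 - 20 - 2)) = 126*(-3 - 13/5) = 126*(-28/5) = -3528/5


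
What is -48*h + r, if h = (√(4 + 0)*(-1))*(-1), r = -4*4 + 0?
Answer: -112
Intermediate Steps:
r = -16 (r = -16 + 0 = -16)
h = 2 (h = (√4*(-1))*(-1) = (2*(-1))*(-1) = -2*(-1) = 2)
-48*h + r = -48*2 - 16 = -96 - 16 = -112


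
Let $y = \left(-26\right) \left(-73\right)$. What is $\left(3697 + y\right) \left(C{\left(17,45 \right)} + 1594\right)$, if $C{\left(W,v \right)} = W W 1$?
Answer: $10535385$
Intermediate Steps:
$y = 1898$
$C{\left(W,v \right)} = W^{2}$ ($C{\left(W,v \right)} = W^{2} \cdot 1 = W^{2}$)
$\left(3697 + y\right) \left(C{\left(17,45 \right)} + 1594\right) = \left(3697 + 1898\right) \left(17^{2} + 1594\right) = 5595 \left(289 + 1594\right) = 5595 \cdot 1883 = 10535385$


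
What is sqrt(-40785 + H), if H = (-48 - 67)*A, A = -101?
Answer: I*sqrt(29170) ≈ 170.79*I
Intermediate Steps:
H = 11615 (H = (-48 - 67)*(-101) = -115*(-101) = 11615)
sqrt(-40785 + H) = sqrt(-40785 + 11615) = sqrt(-29170) = I*sqrt(29170)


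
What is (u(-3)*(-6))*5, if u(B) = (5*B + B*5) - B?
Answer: 810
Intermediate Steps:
u(B) = 9*B (u(B) = (5*B + 5*B) - B = 10*B - B = 9*B)
(u(-3)*(-6))*5 = ((9*(-3))*(-6))*5 = -27*(-6)*5 = 162*5 = 810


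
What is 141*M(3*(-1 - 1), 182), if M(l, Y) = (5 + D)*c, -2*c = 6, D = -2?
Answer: -1269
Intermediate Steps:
c = -3 (c = -1/2*6 = -3)
M(l, Y) = -9 (M(l, Y) = (5 - 2)*(-3) = 3*(-3) = -9)
141*M(3*(-1 - 1), 182) = 141*(-9) = -1269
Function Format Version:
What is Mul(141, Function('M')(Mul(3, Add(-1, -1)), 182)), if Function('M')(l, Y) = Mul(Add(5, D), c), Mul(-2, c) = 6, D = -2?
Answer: -1269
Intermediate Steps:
c = -3 (c = Mul(Rational(-1, 2), 6) = -3)
Function('M')(l, Y) = -9 (Function('M')(l, Y) = Mul(Add(5, -2), -3) = Mul(3, -3) = -9)
Mul(141, Function('M')(Mul(3, Add(-1, -1)), 182)) = Mul(141, -9) = -1269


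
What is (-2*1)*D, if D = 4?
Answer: -8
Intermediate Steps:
(-2*1)*D = -2*1*4 = -2*4 = -8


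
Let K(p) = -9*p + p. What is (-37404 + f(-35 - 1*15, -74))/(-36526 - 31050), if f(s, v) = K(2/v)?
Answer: 345985/625078 ≈ 0.55351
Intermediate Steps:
K(p) = -8*p
f(s, v) = -16/v
(-37404 + f(-35 - 1*15, -74))/(-36526 - 31050) = (-37404 - 16/(-74))/(-36526 - 31050) = (-37404 - 16*(-1/74))/(-67576) = (-37404 + 8/37)*(-1/67576) = -1383940/37*(-1/67576) = 345985/625078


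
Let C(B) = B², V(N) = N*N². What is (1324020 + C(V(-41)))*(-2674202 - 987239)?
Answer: -17397074243384101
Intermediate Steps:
V(N) = N³
(1324020 + C(V(-41)))*(-2674202 - 987239) = (1324020 + ((-41)³)²)*(-2674202 - 987239) = (1324020 + (-68921)²)*(-3661441) = (1324020 + 4750104241)*(-3661441) = 4751428261*(-3661441) = -17397074243384101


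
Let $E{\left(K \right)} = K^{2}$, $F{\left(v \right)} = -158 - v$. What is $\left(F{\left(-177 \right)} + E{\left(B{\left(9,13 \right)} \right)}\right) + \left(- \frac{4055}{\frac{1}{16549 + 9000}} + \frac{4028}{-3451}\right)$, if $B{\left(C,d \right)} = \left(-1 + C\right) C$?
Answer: $- \frac{357509772420}{3451} \approx -1.036 \cdot 10^{8}$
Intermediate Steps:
$B{\left(C,d \right)} = C \left(-1 + C\right)$
$\left(F{\left(-177 \right)} + E{\left(B{\left(9,13 \right)} \right)}\right) + \left(- \frac{4055}{\frac{1}{16549 + 9000}} + \frac{4028}{-3451}\right) = \left(\left(-158 - -177\right) + \left(9 \left(-1 + 9\right)\right)^{2}\right) + \left(- \frac{4055}{\frac{1}{16549 + 9000}} + \frac{4028}{-3451}\right) = \left(\left(-158 + 177\right) + \left(9 \cdot 8\right)^{2}\right) + \left(- \frac{4055}{\frac{1}{25549}} + 4028 \left(- \frac{1}{3451}\right)\right) = \left(19 + 72^{2}\right) - \left(\frac{4028}{3451} + 4055 \frac{1}{\frac{1}{25549}}\right) = \left(19 + 5184\right) - \frac{357527727973}{3451} = 5203 - \frac{357527727973}{3451} = - \frac{357509772420}{3451}$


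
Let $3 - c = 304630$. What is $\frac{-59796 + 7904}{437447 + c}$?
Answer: $- \frac{12973}{33205} \approx -0.39069$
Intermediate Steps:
$c = -304627$ ($c = 3 - 304630 = -304627$)
$\frac{-59796 + 7904}{437447 + c} = \frac{-59796 + 7904}{437447 - 304627} = - \frac{51892}{132820} = \left(-51892\right) \frac{1}{132820} = - \frac{12973}{33205}$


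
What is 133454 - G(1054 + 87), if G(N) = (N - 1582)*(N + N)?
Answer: 1139816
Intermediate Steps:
G(N) = 2*N*(-1582 + N) (G(N) = (-1582 + N)*(2*N) = 2*N*(-1582 + N))
133454 - G(1054 + 87) = 133454 - 2*(1054 + 87)*(-1582 + (1054 + 87)) = 133454 - 2*1141*(-1582 + 1141) = 133454 - 2*1141*(-441) = 133454 - 1*(-1006362) = 133454 + 1006362 = 1139816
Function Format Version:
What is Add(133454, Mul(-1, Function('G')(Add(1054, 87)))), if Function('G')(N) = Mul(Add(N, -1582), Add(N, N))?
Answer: 1139816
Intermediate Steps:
Function('G')(N) = Mul(2, N, Add(-1582, N)) (Function('G')(N) = Mul(Add(-1582, N), Mul(2, N)) = Mul(2, N, Add(-1582, N)))
Add(133454, Mul(-1, Function('G')(Add(1054, 87)))) = Add(133454, Mul(-1, Mul(2, Add(1054, 87), Add(-1582, Add(1054, 87))))) = Add(133454, Mul(-1, Mul(2, 1141, Add(-1582, 1141)))) = Add(133454, Mul(-1, Mul(2, 1141, -441))) = Add(133454, Mul(-1, -1006362)) = Add(133454, 1006362) = 1139816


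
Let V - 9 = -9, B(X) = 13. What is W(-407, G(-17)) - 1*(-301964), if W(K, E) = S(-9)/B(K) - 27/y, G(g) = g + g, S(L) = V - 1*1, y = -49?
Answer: 192351370/637 ≈ 3.0196e+5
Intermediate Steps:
V = 0 (V = 9 - 9 = 0)
S(L) = -1 (S(L) = 0 - 1*1 = 0 - 1 = -1)
G(g) = 2*g
W(K, E) = 302/637 (W(K, E) = -1/13 - 27/(-49) = -1*1/13 - 27*(-1/49) = -1/13 + 27/49 = 302/637)
W(-407, G(-17)) - 1*(-301964) = 302/637 - 1*(-301964) = 302/637 + 301964 = 192351370/637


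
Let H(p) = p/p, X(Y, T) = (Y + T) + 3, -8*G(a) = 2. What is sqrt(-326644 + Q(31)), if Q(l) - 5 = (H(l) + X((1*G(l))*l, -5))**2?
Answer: I*sqrt(5224999)/4 ≈ 571.46*I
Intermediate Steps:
G(a) = -1/4 (G(a) = -1/8*2 = -1/4)
X(Y, T) = 3 + T + Y (X(Y, T) = (T + Y) + 3 = 3 + T + Y)
H(p) = 1
Q(l) = 5 + (-1 - l/4)**2 (Q(l) = 5 + (1 + (3 - 5 + (1*(-1/4))*l))**2 = 5 + (1 + (3 - 5 - l/4))**2 = 5 + (1 + (-2 - l/4))**2 = 5 + (-1 - l/4)**2)
sqrt(-326644 + Q(31)) = sqrt(-326644 + (5 + (4 + 31)**2/16)) = sqrt(-326644 + (5 + (1/16)*35**2)) = sqrt(-326644 + (5 + (1/16)*1225)) = sqrt(-326644 + (5 + 1225/16)) = sqrt(-326644 + 1305/16) = sqrt(-5224999/16) = I*sqrt(5224999)/4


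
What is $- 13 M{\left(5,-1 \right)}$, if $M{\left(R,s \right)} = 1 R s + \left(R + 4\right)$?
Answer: $-52$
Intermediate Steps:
$M{\left(R,s \right)} = 4 + R + R s$ ($M{\left(R,s \right)} = R s + \left(4 + R\right) = 4 + R + R s$)
$- 13 M{\left(5,-1 \right)} = - 13 \left(4 + 5 + 5 \left(-1\right)\right) = - 13 \left(4 + 5 - 5\right) = \left(-13\right) 4 = -52$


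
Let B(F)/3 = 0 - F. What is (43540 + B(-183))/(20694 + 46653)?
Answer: 44089/67347 ≈ 0.65465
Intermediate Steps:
B(F) = -3*F (B(F) = 3*(0 - F) = 3*(-F) = -3*F)
(43540 + B(-183))/(20694 + 46653) = (43540 - 3*(-183))/(20694 + 46653) = (43540 + 549)/67347 = 44089*(1/67347) = 44089/67347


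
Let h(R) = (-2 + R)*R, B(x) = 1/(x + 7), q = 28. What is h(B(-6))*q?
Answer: -28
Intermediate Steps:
B(x) = 1/(7 + x)
h(R) = R*(-2 + R)
h(B(-6))*q = ((-2 + 1/(7 - 6))/(7 - 6))*28 = ((-2 + 1/1)/1)*28 = (1*(-2 + 1))*28 = (1*(-1))*28 = -1*28 = -28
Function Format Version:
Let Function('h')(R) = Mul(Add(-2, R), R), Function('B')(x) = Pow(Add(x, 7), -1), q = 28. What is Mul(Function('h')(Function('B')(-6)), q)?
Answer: -28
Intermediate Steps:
Function('B')(x) = Pow(Add(7, x), -1)
Function('h')(R) = Mul(R, Add(-2, R))
Mul(Function('h')(Function('B')(-6)), q) = Mul(Mul(Pow(Add(7, -6), -1), Add(-2, Pow(Add(7, -6), -1))), 28) = Mul(Mul(Pow(1, -1), Add(-2, Pow(1, -1))), 28) = Mul(Mul(1, Add(-2, 1)), 28) = Mul(Mul(1, -1), 28) = Mul(-1, 28) = -28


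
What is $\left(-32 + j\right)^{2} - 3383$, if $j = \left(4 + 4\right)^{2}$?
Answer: $-2359$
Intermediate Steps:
$j = 64$ ($j = 8^{2} = 64$)
$\left(-32 + j\right)^{2} - 3383 = \left(-32 + 64\right)^{2} - 3383 = 32^{2} - 3383 = 1024 - 3383 = -2359$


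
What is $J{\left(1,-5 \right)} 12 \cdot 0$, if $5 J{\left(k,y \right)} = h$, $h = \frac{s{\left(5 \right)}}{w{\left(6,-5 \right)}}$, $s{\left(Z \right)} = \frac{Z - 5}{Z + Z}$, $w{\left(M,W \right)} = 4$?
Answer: $0$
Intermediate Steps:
$s{\left(Z \right)} = \frac{-5 + Z}{2 Z}$
$h = 0$ ($h = \frac{\frac{1}{2} \cdot \frac{1}{5} \left(-5 + 5\right)}{4} = \frac{1}{2} \cdot \frac{1}{5} \cdot 0 \cdot \frac{1}{4} = 0 \cdot \frac{1}{4} = 0$)
$J{\left(k,y \right)} = 0$ ($J{\left(k,y \right)} = \frac{1}{5} \cdot 0 = 0$)
$J{\left(1,-5 \right)} 12 \cdot 0 = 0 \cdot 12 \cdot 0 = 0 \cdot 0 = 0$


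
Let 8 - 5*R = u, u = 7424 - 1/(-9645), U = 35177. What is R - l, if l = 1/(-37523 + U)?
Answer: -55934348947/37711950 ≈ -1483.2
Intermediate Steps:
u = 71604481/9645 (u = 7424 - 1*(-1/9645) = 7424 + 1/9645 = 71604481/9645 ≈ 7424.0)
R = -71527321/48225 (R = 8/5 - ⅕*71604481/9645 = 8/5 - 71604481/48225 = -71527321/48225 ≈ -1483.2)
l = -1/2346 (l = 1/(-37523 + 35177) = 1/(-2346) = -1/2346 ≈ -0.00042626)
R - l = -71527321/48225 - 1*(-1/2346) = -71527321/48225 + 1/2346 = -55934348947/37711950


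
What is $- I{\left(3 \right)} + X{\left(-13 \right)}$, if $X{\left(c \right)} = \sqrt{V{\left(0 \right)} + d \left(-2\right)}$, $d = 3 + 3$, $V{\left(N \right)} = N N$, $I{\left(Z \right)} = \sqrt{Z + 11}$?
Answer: $- \sqrt{14} + 2 i \sqrt{3} \approx -3.7417 + 3.4641 i$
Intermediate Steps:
$I{\left(Z \right)} = \sqrt{11 + Z}$
$V{\left(N \right)} = N^{2}$
$d = 6$
$X{\left(c \right)} = 2 i \sqrt{3}$ ($X{\left(c \right)} = \sqrt{0^{2} + 6 \left(-2\right)} = \sqrt{0 - 12} = \sqrt{-12} = 2 i \sqrt{3}$)
$- I{\left(3 \right)} + X{\left(-13 \right)} = - \sqrt{11 + 3} + 2 i \sqrt{3} = - \sqrt{14} + 2 i \sqrt{3}$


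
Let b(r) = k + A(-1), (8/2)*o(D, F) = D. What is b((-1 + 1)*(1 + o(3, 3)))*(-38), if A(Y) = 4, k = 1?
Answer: -190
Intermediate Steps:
o(D, F) = D/4
b(r) = 5 (b(r) = 1 + 4 = 5)
b((-1 + 1)*(1 + o(3, 3)))*(-38) = 5*(-38) = -190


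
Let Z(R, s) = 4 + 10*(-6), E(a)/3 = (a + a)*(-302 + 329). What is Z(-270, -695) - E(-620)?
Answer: 100384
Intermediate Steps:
E(a) = 162*a (E(a) = 3*((a + a)*(-302 + 329)) = 3*((2*a)*27) = 3*(54*a) = 162*a)
Z(R, s) = -56 (Z(R, s) = 4 - 60 = -56)
Z(-270, -695) - E(-620) = -56 - 162*(-620) = -56 - 1*(-100440) = -56 + 100440 = 100384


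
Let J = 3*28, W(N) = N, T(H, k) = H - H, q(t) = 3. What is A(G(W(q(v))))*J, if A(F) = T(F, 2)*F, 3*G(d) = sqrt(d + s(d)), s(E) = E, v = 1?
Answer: 0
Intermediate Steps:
T(H, k) = 0
G(d) = sqrt(2)*sqrt(d)/3 (G(d) = sqrt(d + d)/3 = sqrt(2*d)/3 = (sqrt(2)*sqrt(d))/3 = sqrt(2)*sqrt(d)/3)
A(F) = 0 (A(F) = 0*F = 0)
J = 84
A(G(W(q(v))))*J = 0*84 = 0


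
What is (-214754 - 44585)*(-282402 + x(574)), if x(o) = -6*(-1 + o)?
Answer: 74129459760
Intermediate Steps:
x(o) = 6 - 6*o
(-214754 - 44585)*(-282402 + x(574)) = (-214754 - 44585)*(-282402 + (6 - 6*574)) = -259339*(-282402 + (6 - 3444)) = -259339*(-282402 - 3438) = -259339*(-285840) = 74129459760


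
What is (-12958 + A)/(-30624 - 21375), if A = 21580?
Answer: -2874/17333 ≈ -0.16581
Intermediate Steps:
(-12958 + A)/(-30624 - 21375) = (-12958 + 21580)/(-30624 - 21375) = 8622/(-51999) = 8622*(-1/51999) = -2874/17333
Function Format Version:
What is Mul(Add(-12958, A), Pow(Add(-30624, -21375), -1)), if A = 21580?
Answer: Rational(-2874, 17333) ≈ -0.16581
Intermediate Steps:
Mul(Add(-12958, A), Pow(Add(-30624, -21375), -1)) = Mul(Add(-12958, 21580), Pow(Add(-30624, -21375), -1)) = Mul(8622, Pow(-51999, -1)) = Mul(8622, Rational(-1, 51999)) = Rational(-2874, 17333)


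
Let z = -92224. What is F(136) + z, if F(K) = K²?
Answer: -73728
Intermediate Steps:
F(136) + z = 136² - 92224 = 18496 - 92224 = -73728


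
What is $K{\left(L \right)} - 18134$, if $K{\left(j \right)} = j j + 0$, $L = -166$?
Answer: $9422$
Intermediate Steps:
$K{\left(j \right)} = j^{2}$ ($K{\left(j \right)} = j^{2} + 0 = j^{2}$)
$K{\left(L \right)} - 18134 = \left(-166\right)^{2} - 18134 = 27556 - 18134 = 9422$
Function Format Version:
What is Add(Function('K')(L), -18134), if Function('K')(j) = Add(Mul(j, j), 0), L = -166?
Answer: 9422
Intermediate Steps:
Function('K')(j) = Pow(j, 2) (Function('K')(j) = Add(Pow(j, 2), 0) = Pow(j, 2))
Add(Function('K')(L), -18134) = Add(Pow(-166, 2), -18134) = Add(27556, -18134) = 9422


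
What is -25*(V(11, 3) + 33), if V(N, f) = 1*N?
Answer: -1100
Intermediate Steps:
V(N, f) = N
-25*(V(11, 3) + 33) = -25*(11 + 33) = -25*44 = -1100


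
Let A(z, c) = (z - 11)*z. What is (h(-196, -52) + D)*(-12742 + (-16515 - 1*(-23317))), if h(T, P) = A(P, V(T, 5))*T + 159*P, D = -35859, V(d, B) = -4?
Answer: 4076164620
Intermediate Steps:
A(z, c) = z*(-11 + z) (A(z, c) = (-11 + z)*z = z*(-11 + z))
h(T, P) = 159*P + P*T*(-11 + P) (h(T, P) = (P*(-11 + P))*T + 159*P = P*T*(-11 + P) + 159*P = 159*P + P*T*(-11 + P))
(h(-196, -52) + D)*(-12742 + (-16515 - 1*(-23317))) = (-52*(159 - 196*(-11 - 52)) - 35859)*(-12742 + (-16515 - 1*(-23317))) = (-52*(159 - 196*(-63)) - 35859)*(-12742 + (-16515 + 23317)) = (-52*(159 + 12348) - 35859)*(-12742 + 6802) = (-52*12507 - 35859)*(-5940) = (-650364 - 35859)*(-5940) = -686223*(-5940) = 4076164620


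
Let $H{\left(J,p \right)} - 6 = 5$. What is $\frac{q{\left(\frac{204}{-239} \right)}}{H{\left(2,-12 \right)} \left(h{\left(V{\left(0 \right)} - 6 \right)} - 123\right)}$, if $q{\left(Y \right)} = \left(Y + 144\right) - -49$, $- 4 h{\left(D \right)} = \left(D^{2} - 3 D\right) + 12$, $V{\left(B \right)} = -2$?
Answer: $- \frac{45923}{389092} \approx -0.11803$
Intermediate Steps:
$H{\left(J,p \right)} = 11$ ($H{\left(J,p \right)} = 6 + 5 = 11$)
$h{\left(D \right)} = -3 - \frac{D^{2}}{4} + \frac{3 D}{4}$ ($h{\left(D \right)} = - \frac{\left(D^{2} - 3 D\right) + 12}{4} = - \frac{12 + D^{2} - 3 D}{4} = -3 - \frac{D^{2}}{4} + \frac{3 D}{4}$)
$q{\left(Y \right)} = 193 + Y$ ($q{\left(Y \right)} = \left(144 + Y\right) + 49 = 193 + Y$)
$\frac{q{\left(\frac{204}{-239} \right)}}{H{\left(2,-12 \right)} \left(h{\left(V{\left(0 \right)} - 6 \right)} - 123\right)} = \frac{193 + \frac{204}{-239}}{11 \left(\left(-3 - \frac{\left(-2 - 6\right)^{2}}{4} + \frac{3 \left(-2 - 6\right)}{4}\right) - 123\right)} = \frac{193 + 204 \left(- \frac{1}{239}\right)}{11 \left(\left(-3 - \frac{\left(-8\right)^{2}}{4} + \frac{3}{4} \left(-8\right)\right) - 123\right)} = \frac{193 - \frac{204}{239}}{11 \left(\left(-3 - 16 - 6\right) - 123\right)} = \frac{45923}{239 \cdot 11 \left(\left(-3 - 16 - 6\right) - 123\right)} = \frac{45923}{239 \cdot 11 \left(-25 - 123\right)} = \frac{45923}{239 \cdot 11 \left(-148\right)} = \frac{45923}{239 \left(-1628\right)} = \frac{45923}{239} \left(- \frac{1}{1628}\right) = - \frac{45923}{389092}$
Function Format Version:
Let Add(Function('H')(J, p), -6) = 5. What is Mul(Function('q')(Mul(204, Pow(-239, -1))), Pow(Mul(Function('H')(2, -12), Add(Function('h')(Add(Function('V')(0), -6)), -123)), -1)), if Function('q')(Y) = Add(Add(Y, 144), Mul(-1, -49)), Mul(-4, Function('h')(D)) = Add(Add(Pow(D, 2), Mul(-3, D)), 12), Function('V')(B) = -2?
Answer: Rational(-45923, 389092) ≈ -0.11803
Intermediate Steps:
Function('H')(J, p) = 11 (Function('H')(J, p) = Add(6, 5) = 11)
Function('h')(D) = Add(-3, Mul(Rational(-1, 4), Pow(D, 2)), Mul(Rational(3, 4), D)) (Function('h')(D) = Mul(Rational(-1, 4), Add(Add(Pow(D, 2), Mul(-3, D)), 12)) = Mul(Rational(-1, 4), Add(12, Pow(D, 2), Mul(-3, D))) = Add(-3, Mul(Rational(-1, 4), Pow(D, 2)), Mul(Rational(3, 4), D)))
Function('q')(Y) = Add(193, Y) (Function('q')(Y) = Add(Add(144, Y), 49) = Add(193, Y))
Mul(Function('q')(Mul(204, Pow(-239, -1))), Pow(Mul(Function('H')(2, -12), Add(Function('h')(Add(Function('V')(0), -6)), -123)), -1)) = Mul(Add(193, Mul(204, Pow(-239, -1))), Pow(Mul(11, Add(Add(-3, Mul(Rational(-1, 4), Pow(Add(-2, -6), 2)), Mul(Rational(3, 4), Add(-2, -6))), -123)), -1)) = Mul(Add(193, Mul(204, Rational(-1, 239))), Pow(Mul(11, Add(Add(-3, Mul(Rational(-1, 4), Pow(-8, 2)), Mul(Rational(3, 4), -8)), -123)), -1)) = Mul(Add(193, Rational(-204, 239)), Pow(Mul(11, Add(Add(-3, Mul(Rational(-1, 4), 64), -6), -123)), -1)) = Mul(Rational(45923, 239), Pow(Mul(11, Add(Add(-3, -16, -6), -123)), -1)) = Mul(Rational(45923, 239), Pow(Mul(11, Add(-25, -123)), -1)) = Mul(Rational(45923, 239), Pow(Mul(11, -148), -1)) = Mul(Rational(45923, 239), Pow(-1628, -1)) = Mul(Rational(45923, 239), Rational(-1, 1628)) = Rational(-45923, 389092)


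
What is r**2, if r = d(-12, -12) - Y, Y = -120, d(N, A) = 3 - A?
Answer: 18225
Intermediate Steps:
r = 135 (r = (3 - 1*(-12)) - 1*(-120) = (3 + 12) + 120 = 15 + 120 = 135)
r**2 = 135**2 = 18225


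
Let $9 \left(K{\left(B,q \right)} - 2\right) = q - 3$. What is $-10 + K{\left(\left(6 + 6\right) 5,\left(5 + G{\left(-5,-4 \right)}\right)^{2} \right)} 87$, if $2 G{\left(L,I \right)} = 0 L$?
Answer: $\frac{1130}{3} \approx 376.67$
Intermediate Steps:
$G{\left(L,I \right)} = 0$ ($G{\left(L,I \right)} = \frac{0 L}{2} = \frac{1}{2} \cdot 0 = 0$)
$K{\left(B,q \right)} = \frac{5}{3} + \frac{q}{9}$ ($K{\left(B,q \right)} = 2 + \frac{q - 3}{9} = 2 + \frac{-3 + q}{9} = 2 + \left(- \frac{1}{3} + \frac{q}{9}\right) = \frac{5}{3} + \frac{q}{9}$)
$-10 + K{\left(\left(6 + 6\right) 5,\left(5 + G{\left(-5,-4 \right)}\right)^{2} \right)} 87 = -10 + \left(\frac{5}{3} + \frac{\left(5 + 0\right)^{2}}{9}\right) 87 = -10 + \left(\frac{5}{3} + \frac{5^{2}}{9}\right) 87 = -10 + \left(\frac{5}{3} + \frac{1}{9} \cdot 25\right) 87 = -10 + \left(\frac{5}{3} + \frac{25}{9}\right) 87 = -10 + \frac{40}{9} \cdot 87 = -10 + \frac{1160}{3} = \frac{1130}{3}$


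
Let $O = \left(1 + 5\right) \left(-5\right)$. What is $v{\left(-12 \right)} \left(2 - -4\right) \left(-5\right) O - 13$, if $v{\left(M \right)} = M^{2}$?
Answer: $129587$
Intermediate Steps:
$O = -30$ ($O = 6 \left(-5\right) = -30$)
$v{\left(-12 \right)} \left(2 - -4\right) \left(-5\right) O - 13 = \left(-12\right)^{2} \left(2 - -4\right) \left(-5\right) \left(-30\right) - 13 = 144 \left(2 + 4\right) \left(-5\right) \left(-30\right) - 13 = 144 \cdot 6 \left(-5\right) \left(-30\right) - 13 = 144 \left(\left(-30\right) \left(-30\right)\right) - 13 = 144 \cdot 900 - 13 = 129600 - 13 = 129587$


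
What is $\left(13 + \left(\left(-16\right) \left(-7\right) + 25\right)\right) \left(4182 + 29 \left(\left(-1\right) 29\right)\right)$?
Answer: $501150$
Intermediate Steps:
$\left(13 + \left(\left(-16\right) \left(-7\right) + 25\right)\right) \left(4182 + 29 \left(\left(-1\right) 29\right)\right) = \left(13 + \left(112 + 25\right)\right) \left(4182 + 29 \left(-29\right)\right) = \left(13 + 137\right) \left(4182 - 841\right) = 150 \cdot 3341 = 501150$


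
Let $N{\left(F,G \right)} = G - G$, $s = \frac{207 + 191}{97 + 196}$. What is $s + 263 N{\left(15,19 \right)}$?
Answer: $\frac{398}{293} \approx 1.3584$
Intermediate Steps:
$s = \frac{398}{293} \approx 1.3584$
$N{\left(F,G \right)} = 0$
$s + 263 N{\left(15,19 \right)} = \frac{398}{293} + 263 \cdot 0 = \frac{398}{293} + 0 = \frac{398}{293}$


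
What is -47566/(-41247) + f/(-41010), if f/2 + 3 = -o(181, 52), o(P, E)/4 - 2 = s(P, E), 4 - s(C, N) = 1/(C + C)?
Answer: 11782545455/10205621469 ≈ 1.1545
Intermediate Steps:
s(C, N) = 4 - 1/(2*C) (s(C, N) = 4 - 1/(C + C) = 4 - 1/(2*C))
o(P, E) = 24 - 2/P (o(P, E) = 8 + 4*(4 - 1/(2*P)) = 8 + (16 - 2/P) = 24 - 2/P)
f = -9770/181 (f = -6 + 2*(-(24 - 2/181)) = -6 + 2*(-1*4342/181) = -6 + 2*(-4342/181) = -6 - 8684/181 = -9770/181 ≈ -53.978)
-47566/(-41247) + f/(-41010) = -47566/(-41247) - 9770/181/(-41010) = -47566*(-1/41247) - 9770/181*(-1/41010) = 47566/41247 + 977/742281 = 11782545455/10205621469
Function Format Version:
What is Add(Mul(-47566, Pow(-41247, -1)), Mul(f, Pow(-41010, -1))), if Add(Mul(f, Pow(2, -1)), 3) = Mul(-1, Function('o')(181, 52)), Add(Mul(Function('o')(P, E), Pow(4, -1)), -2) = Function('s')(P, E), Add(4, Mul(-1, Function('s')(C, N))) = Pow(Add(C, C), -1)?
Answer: Rational(11782545455, 10205621469) ≈ 1.1545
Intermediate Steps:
Function('s')(C, N) = Add(4, Mul(Rational(-1, 2), Pow(C, -1))) (Function('s')(C, N) = Add(4, Mul(-1, Pow(Add(C, C), -1))) = Add(4, Mul(-1, Pow(Mul(2, C), -1))) = Add(4, Mul(-1, Mul(Rational(1, 2), Pow(C, -1)))) = Add(4, Mul(Rational(-1, 2), Pow(C, -1))))
Function('o')(P, E) = Add(24, Mul(-2, Pow(P, -1))) (Function('o')(P, E) = Add(8, Mul(4, Add(4, Mul(Rational(-1, 2), Pow(P, -1))))) = Add(8, Add(16, Mul(-2, Pow(P, -1)))) = Add(24, Mul(-2, Pow(P, -1))))
f = Rational(-9770, 181) (f = Add(-6, Mul(2, Mul(-1, Add(24, Mul(-2, Pow(181, -1)))))) = Add(-6, Mul(2, Mul(-1, Add(24, Mul(-2, Rational(1, 181)))))) = Add(-6, Mul(2, Mul(-1, Add(24, Rational(-2, 181))))) = Add(-6, Mul(2, Mul(-1, Rational(4342, 181)))) = Add(-6, Mul(2, Rational(-4342, 181))) = Add(-6, Rational(-8684, 181)) = Rational(-9770, 181) ≈ -53.978)
Add(Mul(-47566, Pow(-41247, -1)), Mul(f, Pow(-41010, -1))) = Add(Mul(-47566, Pow(-41247, -1)), Mul(Rational(-9770, 181), Pow(-41010, -1))) = Add(Mul(-47566, Rational(-1, 41247)), Mul(Rational(-9770, 181), Rational(-1, 41010))) = Add(Rational(47566, 41247), Rational(977, 742281)) = Rational(11782545455, 10205621469)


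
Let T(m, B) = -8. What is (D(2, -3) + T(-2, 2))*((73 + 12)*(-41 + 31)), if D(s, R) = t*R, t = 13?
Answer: 39950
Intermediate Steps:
D(s, R) = 13*R
(D(2, -3) + T(-2, 2))*((73 + 12)*(-41 + 31)) = (13*(-3) - 8)*((73 + 12)*(-41 + 31)) = (-39 - 8)*(85*(-10)) = -47*(-850) = 39950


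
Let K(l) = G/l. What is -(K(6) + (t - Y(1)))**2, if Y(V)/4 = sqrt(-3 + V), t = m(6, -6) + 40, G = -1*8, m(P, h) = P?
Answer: -17668/9 + 1072*I*sqrt(2)/3 ≈ -1963.1 + 505.35*I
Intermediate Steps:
G = -8
K(l) = -8/l
t = 46 (t = 6 + 40 = 46)
Y(V) = 4*sqrt(-3 + V)
-(K(6) + (t - Y(1)))**2 = -(-8/6 + (46 - 4*sqrt(-3 + 1)))**2 = -(-8*1/6 + (46 - 4*sqrt(-2)))**2 = -(-4/3 + (46 - 4*I*sqrt(2)))**2 = -(134/3 - 4*I*sqrt(2))**2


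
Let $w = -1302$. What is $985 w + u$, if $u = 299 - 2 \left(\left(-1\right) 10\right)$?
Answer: $-1282151$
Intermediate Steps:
$u = 319$ ($u = 299 - 2 \left(-10\right) = 299 - -20 = 299 + 20 = 319$)
$985 w + u = 985 \left(-1302\right) + 319 = -1282470 + 319 = -1282151$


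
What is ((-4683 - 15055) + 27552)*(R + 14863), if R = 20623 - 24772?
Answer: 83719196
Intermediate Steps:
R = -4149
((-4683 - 15055) + 27552)*(R + 14863) = ((-4683 - 15055) + 27552)*(-4149 + 14863) = (-19738 + 27552)*10714 = 7814*10714 = 83719196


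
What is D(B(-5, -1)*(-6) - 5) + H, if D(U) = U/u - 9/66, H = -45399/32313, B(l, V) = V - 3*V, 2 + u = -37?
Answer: -10215967/9241518 ≈ -1.1054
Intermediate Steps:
u = -39 (u = -2 - 37 = -39)
B(l, V) = -2*V
H = -15133/10771 (H = -45399*1/32313 = -15133/10771 ≈ -1.4050)
D(U) = -3/22 - U/39 (D(U) = U/(-39) - 9/66 = U*(-1/39) - 9*1/66 = -U/39 - 3/22 = -3/22 - U/39)
D(B(-5, -1)*(-6) - 5) + H = (-3/22 - (-2*(-1)*(-6) - 5)/39) - 15133/10771 = (-3/22 - (2*(-6) - 5)/39) - 15133/10771 = (-3/22 - (-12 - 5)/39) - 15133/10771 = (-3/22 - 1/39*(-17)) - 15133/10771 = (-3/22 + 17/39) - 15133/10771 = 257/858 - 15133/10771 = -10215967/9241518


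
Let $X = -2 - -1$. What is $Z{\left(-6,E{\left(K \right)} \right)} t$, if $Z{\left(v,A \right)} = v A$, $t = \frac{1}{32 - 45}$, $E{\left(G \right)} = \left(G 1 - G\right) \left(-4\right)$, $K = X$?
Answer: $0$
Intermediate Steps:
$X = -1$ ($X = -2 + 1 = -1$)
$K = -1$
$E{\left(G \right)} = 0$ ($E{\left(G \right)} = \left(G - G\right) \left(-4\right) = 0 \left(-4\right) = 0$)
$t = - \frac{1}{13}$ ($t = \frac{1}{-13} = - \frac{1}{13} \approx -0.076923$)
$Z{\left(v,A \right)} = A v$
$Z{\left(-6,E{\left(K \right)} \right)} t = 0 \left(-6\right) \left(- \frac{1}{13}\right) = 0 \left(- \frac{1}{13}\right) = 0$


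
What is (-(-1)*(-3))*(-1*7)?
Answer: 21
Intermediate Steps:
(-(-1)*(-3))*(-1*7) = -1*3*(-7) = -3*(-7) = 21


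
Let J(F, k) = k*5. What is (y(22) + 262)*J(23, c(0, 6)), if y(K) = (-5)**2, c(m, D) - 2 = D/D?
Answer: 4305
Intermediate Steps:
c(m, D) = 3 (c(m, D) = 2 + D/D = 2 + 1 = 3)
J(F, k) = 5*k
y(K) = 25
(y(22) + 262)*J(23, c(0, 6)) = (25 + 262)*(5*3) = 287*15 = 4305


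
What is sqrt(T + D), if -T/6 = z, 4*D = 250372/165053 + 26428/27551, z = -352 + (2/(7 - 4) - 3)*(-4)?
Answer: sqrt(42528046146524949473246)/4547375203 ≈ 45.350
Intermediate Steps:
z = -1028/3 (z = -352 + (2/3 - 3)*(-4) = -352 - 7/3*(-4) = -352 + 28/3 = -1028/3 ≈ -342.67)
D = 2815004914/4547375203 (D = (250372/165053 + 26428/27551)/4 = (1/4)*(11260019656/4547375203) = 2815004914/4547375203 ≈ 0.61904)
T = 2056 (T = -6*(-1028/3) = 2056)
sqrt(T + D) = sqrt(2056 + 2815004914/4547375203) = sqrt(9352218422282/4547375203) = sqrt(42528046146524949473246)/4547375203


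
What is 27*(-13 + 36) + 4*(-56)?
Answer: 397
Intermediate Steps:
27*(-13 + 36) + 4*(-56) = 27*23 - 224 = 621 - 224 = 397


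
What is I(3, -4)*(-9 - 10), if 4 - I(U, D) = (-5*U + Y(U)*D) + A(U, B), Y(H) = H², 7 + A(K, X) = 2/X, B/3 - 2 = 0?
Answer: -3515/3 ≈ -1171.7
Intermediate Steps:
B = 6 (B = 6 + 3*0 = 6 + 0 = 6)
A(K, X) = -7 + 2/X
I(U, D) = 32/3 + 5*U - D*U² (I(U, D) = 4 - ((-5*U + U²*D) + (-7 + 2/6)) = 4 - ((-5*U + D*U²) + (-7 + 2*(⅙))) = 4 - ((-5*U + D*U²) + (-7 + ⅓)) = 4 - ((-5*U + D*U²) - 20/3) = 4 - (-20/3 - 5*U + D*U²) = 4 + (20/3 + 5*U - D*U²) = 32/3 + 5*U - D*U²)
I(3, -4)*(-9 - 10) = (32/3 + 5*3 - 1*(-4)*3²)*(-9 - 10) = (32/3 + 15 - 1*(-4)*9)*(-19) = (32/3 + 15 + 36)*(-19) = (185/3)*(-19) = -3515/3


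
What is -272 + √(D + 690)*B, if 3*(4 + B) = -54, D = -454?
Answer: -272 - 44*√59 ≈ -609.97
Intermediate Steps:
B = -22 (B = -4 + (⅓)*(-54) = -4 - 18 = -22)
-272 + √(D + 690)*B = -272 + √(-454 + 690)*(-22) = -272 + √236*(-22) = -272 + (2*√59)*(-22) = -272 - 44*√59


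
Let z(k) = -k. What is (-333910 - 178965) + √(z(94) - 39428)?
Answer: -512875 + I*√39522 ≈ -5.1288e+5 + 198.8*I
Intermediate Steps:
(-333910 - 178965) + √(z(94) - 39428) = (-333910 - 178965) + √(-1*94 - 39428) = -512875 + √(-94 - 39428) = -512875 + √(-39522) = -512875 + I*√39522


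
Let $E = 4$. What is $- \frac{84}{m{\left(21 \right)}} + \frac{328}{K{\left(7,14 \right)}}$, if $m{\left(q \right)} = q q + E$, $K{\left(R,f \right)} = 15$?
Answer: $\frac{5788}{267} \approx 21.678$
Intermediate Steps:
$m{\left(q \right)} = 4 + q^{2}$ ($m{\left(q \right)} = q q + 4 = q^{2} + 4 = 4 + q^{2}$)
$- \frac{84}{m{\left(21 \right)}} + \frac{328}{K{\left(7,14 \right)}} = - \frac{84}{4 + 21^{2}} + \frac{328}{15} = - \frac{84}{4 + 441} + 328 \cdot \frac{1}{15} = - \frac{84}{445} + \frac{328}{15} = \frac{5788}{267}$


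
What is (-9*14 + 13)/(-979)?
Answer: 113/979 ≈ 0.11542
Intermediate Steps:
(-9*14 + 13)/(-979) = (-126 + 13)*(-1/979) = -113*(-1/979) = 113/979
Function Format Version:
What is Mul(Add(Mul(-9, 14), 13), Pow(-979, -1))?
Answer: Rational(113, 979) ≈ 0.11542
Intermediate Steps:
Mul(Add(Mul(-9, 14), 13), Pow(-979, -1)) = Mul(Add(-126, 13), Rational(-1, 979)) = Mul(-113, Rational(-1, 979)) = Rational(113, 979)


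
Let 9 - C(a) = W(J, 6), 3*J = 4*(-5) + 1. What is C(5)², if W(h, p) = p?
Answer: 9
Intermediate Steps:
J = -19/3 (J = (4*(-5) + 1)/3 = (-20 + 1)/3 = (⅓)*(-19) = -19/3 ≈ -6.3333)
C(a) = 3 (C(a) = 9 - 1*6 = 9 - 6 = 3)
C(5)² = 3² = 9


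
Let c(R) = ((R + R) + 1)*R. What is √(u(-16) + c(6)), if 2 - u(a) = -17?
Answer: √97 ≈ 9.8489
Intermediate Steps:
u(a) = 19 (u(a) = 2 - 1*(-17) = 2 + 17 = 19)
c(R) = R*(1 + 2*R) (c(R) = (2*R + 1)*R = (1 + 2*R)*R = R*(1 + 2*R))
√(u(-16) + c(6)) = √(19 + 6*(1 + 2*6)) = √(19 + 6*(1 + 12)) = √(19 + 6*13) = √(19 + 78) = √97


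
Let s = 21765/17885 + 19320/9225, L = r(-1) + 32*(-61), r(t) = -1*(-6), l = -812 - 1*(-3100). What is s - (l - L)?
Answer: -9306901799/2199855 ≈ -4230.7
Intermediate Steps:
l = 2288 (l = -812 + 3100 = 2288)
r(t) = 6
L = -1946 (L = 6 + 32*(-61) = 6 - 1952 = -1946)
s = 7284271/2199855 (s = 21765*(1/17885) + 19320*(1/9225) = 4353/3577 + 1288/615 = 7284271/2199855 ≈ 3.3112)
s - (l - L) = 7284271/2199855 - (2288 - 1*(-1946)) = 7284271/2199855 - (2288 + 1946) = 7284271/2199855 - 1*4234 = 7284271/2199855 - 4234 = -9306901799/2199855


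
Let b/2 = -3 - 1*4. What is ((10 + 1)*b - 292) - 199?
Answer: -645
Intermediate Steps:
b = -14 (b = 2*(-3 - 1*4) = 2*(-3 - 4) = 2*(-7) = -14)
((10 + 1)*b - 292) - 199 = ((10 + 1)*(-14) - 292) - 199 = (11*(-14) - 292) - 199 = (-154 - 292) - 199 = -446 - 199 = -645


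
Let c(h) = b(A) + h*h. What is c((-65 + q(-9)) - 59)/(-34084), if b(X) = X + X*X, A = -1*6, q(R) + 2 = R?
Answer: -18255/34084 ≈ -0.53559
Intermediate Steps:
q(R) = -2 + R
A = -6
b(X) = X + X²
c(h) = 30 + h² (c(h) = -6*(1 - 6) + h*h = -6*(-5) + h² = 30 + h²)
c((-65 + q(-9)) - 59)/(-34084) = (30 + ((-65 + (-2 - 9)) - 59)²)/(-34084) = (30 + ((-65 - 11) - 59)²)*(-1/34084) = (30 + (-76 - 59)²)*(-1/34084) = (30 + (-135)²)*(-1/34084) = (30 + 18225)*(-1/34084) = 18255*(-1/34084) = -18255/34084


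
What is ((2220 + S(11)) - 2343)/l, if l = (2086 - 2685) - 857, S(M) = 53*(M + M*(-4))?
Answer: 9/7 ≈ 1.2857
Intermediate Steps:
S(M) = -159*M (S(M) = 53*(M - 4*M) = 53*(-3*M) = -159*M)
l = -1456 (l = -599 - 857 = -1456)
((2220 + S(11)) - 2343)/l = ((2220 - 159*11) - 2343)/(-1456) = ((2220 - 1749) - 2343)*(-1/1456) = (471 - 2343)*(-1/1456) = -1872*(-1/1456) = 9/7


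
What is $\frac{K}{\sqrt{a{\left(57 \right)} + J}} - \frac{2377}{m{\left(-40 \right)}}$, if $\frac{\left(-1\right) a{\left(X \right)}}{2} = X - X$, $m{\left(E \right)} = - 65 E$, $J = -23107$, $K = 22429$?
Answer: $- \frac{2377}{2600} - \frac{22429 i \sqrt{23107}}{23107} \approx -0.91423 - 147.55 i$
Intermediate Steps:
$a{\left(X \right)} = 0$ ($a{\left(X \right)} = - 2 \left(X - X\right) = \left(-2\right) 0 = 0$)
$\frac{K}{\sqrt{a{\left(57 \right)} + J}} - \frac{2377}{m{\left(-40 \right)}} = \frac{22429}{\sqrt{0 - 23107}} - \frac{2377}{\left(-65\right) \left(-40\right)} = \frac{22429}{\sqrt{-23107}} - \frac{2377}{2600} = \frac{22429}{i \sqrt{23107}} - \frac{2377}{2600} = 22429 \left(- \frac{i \sqrt{23107}}{23107}\right) - \frac{2377}{2600} = - \frac{22429 i \sqrt{23107}}{23107} - \frac{2377}{2600} = - \frac{2377}{2600} - \frac{22429 i \sqrt{23107}}{23107}$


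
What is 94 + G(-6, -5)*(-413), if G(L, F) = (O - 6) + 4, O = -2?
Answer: 1746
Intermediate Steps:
G(L, F) = -4 (G(L, F) = (-2 - 6) + 4 = -8 + 4 = -4)
94 + G(-6, -5)*(-413) = 94 - 4*(-413) = 94 + 1652 = 1746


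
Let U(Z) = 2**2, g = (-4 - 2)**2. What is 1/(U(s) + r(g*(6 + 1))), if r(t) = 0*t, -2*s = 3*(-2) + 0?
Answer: 1/4 ≈ 0.25000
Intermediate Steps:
g = 36 (g = (-6)**2 = 36)
s = 3 (s = -(3*(-2) + 0)/2 = -(-6 + 0)/2 = -1/2*(-6) = 3)
U(Z) = 4
r(t) = 0
1/(U(s) + r(g*(6 + 1))) = 1/(4 + 0) = 1/4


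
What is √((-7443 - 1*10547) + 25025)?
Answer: √7035 ≈ 83.875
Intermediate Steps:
√((-7443 - 1*10547) + 25025) = √((-7443 - 10547) + 25025) = √(-17990 + 25025) = √7035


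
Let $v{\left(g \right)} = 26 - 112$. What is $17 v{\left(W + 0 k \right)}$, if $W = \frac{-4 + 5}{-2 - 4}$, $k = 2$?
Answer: $-1462$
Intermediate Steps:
$W = - \frac{1}{6}$ ($W = 1 \frac{1}{-6} = 1 \left(- \frac{1}{6}\right) = - \frac{1}{6} \approx -0.16667$)
$v{\left(g \right)} = -86$
$17 v{\left(W + 0 k \right)} = 17 \left(-86\right) = -1462$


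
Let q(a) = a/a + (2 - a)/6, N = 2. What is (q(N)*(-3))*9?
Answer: -27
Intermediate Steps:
q(a) = 4/3 - a/6 (q(a) = 1 + (2 - a)*(⅙) = 1 + (⅓ - a/6) = 4/3 - a/6)
(q(N)*(-3))*9 = ((4/3 - ⅙*2)*(-3))*9 = ((4/3 - ⅓)*(-3))*9 = (1*(-3))*9 = -3*9 = -27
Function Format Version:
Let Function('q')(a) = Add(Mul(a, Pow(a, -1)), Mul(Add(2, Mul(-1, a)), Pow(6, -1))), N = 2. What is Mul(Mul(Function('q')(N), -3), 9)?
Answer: -27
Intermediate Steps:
Function('q')(a) = Add(Rational(4, 3), Mul(Rational(-1, 6), a)) (Function('q')(a) = Add(1, Mul(Add(2, Mul(-1, a)), Rational(1, 6))) = Add(1, Add(Rational(1, 3), Mul(Rational(-1, 6), a))) = Add(Rational(4, 3), Mul(Rational(-1, 6), a)))
Mul(Mul(Function('q')(N), -3), 9) = Mul(Mul(Add(Rational(4, 3), Mul(Rational(-1, 6), 2)), -3), 9) = Mul(Mul(Add(Rational(4, 3), Rational(-1, 3)), -3), 9) = Mul(Mul(1, -3), 9) = Mul(-3, 9) = -27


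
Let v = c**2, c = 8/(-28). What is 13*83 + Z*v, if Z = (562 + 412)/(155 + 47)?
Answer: 5341919/4949 ≈ 1079.4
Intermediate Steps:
c = -2/7 (c = 8*(-1/28) = -2/7 ≈ -0.28571)
Z = 487/101 (Z = 974/202 = 974*(1/202) = 487/101 ≈ 4.8218)
v = 4/49 (v = (-2/7)**2 = 4/49 ≈ 0.081633)
13*83 + Z*v = 13*83 + (487/101)*(4/49) = 1079 + 1948/4949 = 5341919/4949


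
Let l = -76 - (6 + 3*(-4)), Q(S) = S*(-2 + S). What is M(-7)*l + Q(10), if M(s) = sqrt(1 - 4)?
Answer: 80 - 70*I*sqrt(3) ≈ 80.0 - 121.24*I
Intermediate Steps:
M(s) = I*sqrt(3) (M(s) = sqrt(-3) = I*sqrt(3))
l = -70 (l = -76 - (6 - 12) = -76 - 1*(-6) = -76 + 6 = -70)
M(-7)*l + Q(10) = (I*sqrt(3))*(-70) + 10*(-2 + 10) = -70*I*sqrt(3) + 10*8 = -70*I*sqrt(3) + 80 = 80 - 70*I*sqrt(3)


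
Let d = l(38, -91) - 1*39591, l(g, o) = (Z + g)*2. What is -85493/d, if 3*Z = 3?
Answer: 85493/39513 ≈ 2.1637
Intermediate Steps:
Z = 1 (Z = (⅓)*3 = 1)
l(g, o) = 2 + 2*g (l(g, o) = (1 + g)*2 = 2 + 2*g)
d = -39513 (d = (2 + 2*38) - 1*39591 = (2 + 76) - 39591 = 78 - 39591 = -39513)
-85493/d = -85493/(-39513) = -85493*(-1/39513) = 85493/39513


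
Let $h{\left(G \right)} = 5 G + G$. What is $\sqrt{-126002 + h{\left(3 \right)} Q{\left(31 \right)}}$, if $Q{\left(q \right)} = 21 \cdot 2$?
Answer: $i \sqrt{125246} \approx 353.9 i$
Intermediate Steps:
$Q{\left(q \right)} = 42$
$h{\left(G \right)} = 6 G$
$\sqrt{-126002 + h{\left(3 \right)} Q{\left(31 \right)}} = \sqrt{-126002 + 6 \cdot 3 \cdot 42} = \sqrt{-126002 + 18 \cdot 42} = \sqrt{-126002 + 756} = \sqrt{-125246} = i \sqrt{125246}$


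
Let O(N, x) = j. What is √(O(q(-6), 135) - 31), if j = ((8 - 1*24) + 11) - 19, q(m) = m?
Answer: I*√55 ≈ 7.4162*I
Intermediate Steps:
j = -24 (j = ((8 - 24) + 11) - 19 = (-16 + 11) - 19 = -5 - 19 = -24)
O(N, x) = -24
√(O(q(-6), 135) - 31) = √(-24 - 31) = √(-55) = I*√55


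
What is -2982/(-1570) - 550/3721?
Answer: 5116261/2920985 ≈ 1.7516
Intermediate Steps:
-2982/(-1570) - 550/3721 = -2982*(-1/1570) - 550*1/3721 = 1491/785 - 550/3721 = 5116261/2920985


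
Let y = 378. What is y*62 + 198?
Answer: 23634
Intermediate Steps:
y*62 + 198 = 378*62 + 198 = 23436 + 198 = 23634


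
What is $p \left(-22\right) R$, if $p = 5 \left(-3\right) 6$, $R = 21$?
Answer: $41580$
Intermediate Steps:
$p = -90$ ($p = \left(-15\right) 6 = -90$)
$p \left(-22\right) R = \left(-90\right) \left(-22\right) 21 = 1980 \cdot 21 = 41580$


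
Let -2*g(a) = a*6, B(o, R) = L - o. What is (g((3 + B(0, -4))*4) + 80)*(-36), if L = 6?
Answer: 1008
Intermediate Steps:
B(o, R) = 6 - o
g(a) = -3*a (g(a) = -a*6/2 = -3*a)
(g((3 + B(0, -4))*4) + 80)*(-36) = (-3*(3 + (6 - 1*0))*4 + 80)*(-36) = (-3*(3 + (6 + 0))*4 + 80)*(-36) = (-3*(3 + 6)*4 + 80)*(-36) = (-27*4 + 80)*(-36) = (-3*36 + 80)*(-36) = (-108 + 80)*(-36) = -28*(-36) = 1008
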